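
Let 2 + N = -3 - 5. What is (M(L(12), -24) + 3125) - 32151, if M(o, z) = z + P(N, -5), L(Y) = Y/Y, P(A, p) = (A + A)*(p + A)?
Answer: -28750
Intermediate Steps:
N = -10 (N = -2 + (-3 - 5) = -2 - 8 = -10)
P(A, p) = 2*A*(A + p) (P(A, p) = (2*A)*(A + p) = 2*A*(A + p))
L(Y) = 1
M(o, z) = 300 + z (M(o, z) = z + 2*(-10)*(-10 - 5) = z + 2*(-10)*(-15) = z + 300 = 300 + z)
(M(L(12), -24) + 3125) - 32151 = ((300 - 24) + 3125) - 32151 = (276 + 3125) - 32151 = 3401 - 32151 = -28750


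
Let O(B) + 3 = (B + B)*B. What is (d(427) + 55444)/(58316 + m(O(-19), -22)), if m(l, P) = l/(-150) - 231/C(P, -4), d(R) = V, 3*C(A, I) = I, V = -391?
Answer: 16515900/17545337 ≈ 0.94133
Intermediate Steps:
O(B) = -3 + 2*B² (O(B) = -3 + (B + B)*B = -3 + (2*B)*B = -3 + 2*B²)
C(A, I) = I/3
d(R) = -391
m(l, P) = 693/4 - l/150 (m(l, P) = l/(-150) - 231/((⅓)*(-4)) = l*(-1/150) - 231/(-4/3) = -l/150 - 231*(-¾) = -l/150 + 693/4 = 693/4 - l/150)
(d(427) + 55444)/(58316 + m(O(-19), -22)) = (-391 + 55444)/(58316 + (693/4 - (-3 + 2*(-19)²)/150)) = 55053/(58316 + (693/4 - (-3 + 2*361)/150)) = 55053/(58316 + (693/4 - (-3 + 722)/150)) = 55053/(58316 + (693/4 - 1/150*719)) = 55053/(58316 + (693/4 - 719/150)) = 55053/(58316 + 50537/300) = 55053/(17545337/300) = 55053*(300/17545337) = 16515900/17545337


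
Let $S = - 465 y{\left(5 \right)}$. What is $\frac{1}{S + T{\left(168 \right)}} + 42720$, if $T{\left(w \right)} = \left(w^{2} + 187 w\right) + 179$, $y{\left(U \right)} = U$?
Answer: $\frac{2456143681}{57494} \approx 42720.0$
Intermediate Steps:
$T{\left(w \right)} = 179 + w^{2} + 187 w$
$S = -2325$ ($S = \left(-465\right) 5 = -2325$)
$\frac{1}{S + T{\left(168 \right)}} + 42720 = \frac{1}{-2325 + \left(179 + 168^{2} + 187 \cdot 168\right)} + 42720 = \frac{1}{-2325 + \left(179 + 28224 + 31416\right)} + 42720 = \frac{1}{-2325 + 59819} + 42720 = \frac{1}{57494} + 42720 = \frac{2456143681}{57494}$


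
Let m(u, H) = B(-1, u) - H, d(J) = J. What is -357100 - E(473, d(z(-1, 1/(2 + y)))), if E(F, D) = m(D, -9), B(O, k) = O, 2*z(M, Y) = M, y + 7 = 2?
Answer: -357108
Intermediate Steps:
y = -5 (y = -7 + 2 = -5)
z(M, Y) = M/2
m(u, H) = -1 - H
E(F, D) = 8 (E(F, D) = -1 - 1*(-9) = -1 + 9 = 8)
-357100 - E(473, d(z(-1, 1/(2 + y)))) = -357100 - 1*8 = -357100 - 8 = -357108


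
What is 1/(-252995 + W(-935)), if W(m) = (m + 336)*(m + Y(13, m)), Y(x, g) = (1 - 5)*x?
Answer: 1/338218 ≈ 2.9567e-6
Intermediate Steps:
Y(x, g) = -4*x
W(m) = (-52 + m)*(336 + m) (W(m) = (m + 336)*(m - 4*13) = (336 + m)*(m - 52) = (336 + m)*(-52 + m) = (-52 + m)*(336 + m))
1/(-252995 + W(-935)) = 1/(-252995 + (-17472 + (-935)² + 284*(-935))) = 1/(-252995 + (-17472 + 874225 - 265540)) = 1/(-252995 + 591213) = 1/338218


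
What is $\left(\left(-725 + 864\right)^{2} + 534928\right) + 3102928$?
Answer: $3657177$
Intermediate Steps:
$\left(\left(-725 + 864\right)^{2} + 534928\right) + 3102928 = \left(139^{2} + 534928\right) + 3102928 = \left(19321 + 534928\right) + 3102928 = 554249 + 3102928 = 3657177$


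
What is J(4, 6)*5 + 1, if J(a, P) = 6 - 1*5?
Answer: 6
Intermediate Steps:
J(a, P) = 1 (J(a, P) = 6 - 5 = 1)
J(4, 6)*5 + 1 = 1*5 + 1 = 5 + 1 = 6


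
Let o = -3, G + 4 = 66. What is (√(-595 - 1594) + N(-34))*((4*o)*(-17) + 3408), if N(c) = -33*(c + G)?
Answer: -3337488 + 3612*I*√2189 ≈ -3.3375e+6 + 1.6899e+5*I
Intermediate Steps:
G = 62 (G = -4 + 66 = 62)
N(c) = -2046 - 33*c (N(c) = -33*(c + 62) = -33*(62 + c) = -2046 - 33*c)
(√(-595 - 1594) + N(-34))*((4*o)*(-17) + 3408) = (√(-595 - 1594) + (-2046 - 33*(-34)))*((4*(-3))*(-17) + 3408) = (√(-2189) + (-2046 + 1122))*(-12*(-17) + 3408) = (I*√2189 - 924)*(204 + 3408) = (-924 + I*√2189)*3612 = -3337488 + 3612*I*√2189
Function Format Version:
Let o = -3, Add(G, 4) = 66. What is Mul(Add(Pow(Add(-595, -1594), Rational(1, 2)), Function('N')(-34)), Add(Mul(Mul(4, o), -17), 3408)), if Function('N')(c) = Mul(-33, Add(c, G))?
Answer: Add(-3337488, Mul(3612, I, Pow(2189, Rational(1, 2)))) ≈ Add(-3.3375e+6, Mul(1.6899e+5, I))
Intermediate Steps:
G = 62 (G = Add(-4, 66) = 62)
Function('N')(c) = Add(-2046, Mul(-33, c)) (Function('N')(c) = Mul(-33, Add(c, 62)) = Mul(-33, Add(62, c)) = Add(-2046, Mul(-33, c)))
Mul(Add(Pow(Add(-595, -1594), Rational(1, 2)), Function('N')(-34)), Add(Mul(Mul(4, o), -17), 3408)) = Mul(Add(Pow(Add(-595, -1594), Rational(1, 2)), Add(-2046, Mul(-33, -34))), Add(Mul(Mul(4, -3), -17), 3408)) = Mul(Add(Pow(-2189, Rational(1, 2)), Add(-2046, 1122)), Add(Mul(-12, -17), 3408)) = Mul(Add(Mul(I, Pow(2189, Rational(1, 2))), -924), Add(204, 3408)) = Mul(Add(-924, Mul(I, Pow(2189, Rational(1, 2)))), 3612) = Add(-3337488, Mul(3612, I, Pow(2189, Rational(1, 2))))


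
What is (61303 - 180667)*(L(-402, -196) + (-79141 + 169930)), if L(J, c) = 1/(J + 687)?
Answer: -1029509168408/95 ≈ -1.0837e+10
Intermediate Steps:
L(J, c) = 1/(687 + J)
(61303 - 180667)*(L(-402, -196) + (-79141 + 169930)) = (61303 - 180667)*(1/(687 - 402) + (-79141 + 169930)) = -119364*(1/285 + 90789) = -119364*25874866/285 = -1029509168408/95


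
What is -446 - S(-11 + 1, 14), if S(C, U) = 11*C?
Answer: -336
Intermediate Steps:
-446 - S(-11 + 1, 14) = -446 - 11*(-11 + 1) = -446 - 11*(-10) = -446 - 1*(-110) = -446 + 110 = -336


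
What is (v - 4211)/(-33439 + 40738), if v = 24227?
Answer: 2224/811 ≈ 2.7423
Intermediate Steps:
(v - 4211)/(-33439 + 40738) = (24227 - 4211)/(-33439 + 40738) = 20016/7299 = 20016*(1/7299) = 2224/811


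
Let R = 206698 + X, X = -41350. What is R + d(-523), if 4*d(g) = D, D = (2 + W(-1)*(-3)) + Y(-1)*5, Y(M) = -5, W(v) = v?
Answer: 165343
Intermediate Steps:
R = 165348 (R = 206698 - 41350 = 165348)
D = -20 (D = (2 - 1*(-3)) - 5*5 = (2 + 3) - 25 = 5 - 25 = -20)
d(g) = -5 (d(g) = (¼)*(-20) = -5)
R + d(-523) = 165348 - 5 = 165343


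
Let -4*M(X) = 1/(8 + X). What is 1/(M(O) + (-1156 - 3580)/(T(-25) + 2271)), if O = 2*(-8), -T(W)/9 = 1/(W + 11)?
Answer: -1017696/2089925 ≈ -0.48695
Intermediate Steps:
T(W) = -9/(11 + W) (T(W) = -9/(W + 11) = -9/(11 + W))
O = -16
M(X) = -1/(4*(8 + X))
1/(M(O) + (-1156 - 3580)/(T(-25) + 2271)) = 1/(-1/(32 + 4*(-16)) + (-1156 - 3580)/(-9/(11 - 25) + 2271)) = 1/(-1/(32 - 64) - 4736/(-9/(-14) + 2271)) = 1/(-1/(-32) - 4736/(-9*(-1/14) + 2271)) = 1/(-1*(-1/32) - 4736/(9/14 + 2271)) = 1/(1/32 - 4736/31803/14) = 1/(1/32 - 4736*14/31803) = 1/(1/32 - 66304/31803) = 1/(-2089925/1017696) = -1017696/2089925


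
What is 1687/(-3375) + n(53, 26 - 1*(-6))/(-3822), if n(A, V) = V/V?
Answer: -2150363/4299750 ≈ -0.50011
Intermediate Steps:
n(A, V) = 1
1687/(-3375) + n(53, 26 - 1*(-6))/(-3822) = 1687/(-3375) + 1/(-3822) = 1687*(-1/3375) + 1*(-1/3822) = -1687/3375 - 1/3822 = -2150363/4299750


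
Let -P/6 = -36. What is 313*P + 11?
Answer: 67619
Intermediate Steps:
P = 216 (P = -6*(-36) = 216)
313*P + 11 = 313*216 + 11 = 67608 + 11 = 67619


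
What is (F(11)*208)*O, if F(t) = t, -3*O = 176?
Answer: -402688/3 ≈ -1.3423e+5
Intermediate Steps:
O = -176/3 (O = -1/3*176 = -176/3 ≈ -58.667)
(F(11)*208)*O = (11*208)*(-176/3) = 2288*(-176/3) = -402688/3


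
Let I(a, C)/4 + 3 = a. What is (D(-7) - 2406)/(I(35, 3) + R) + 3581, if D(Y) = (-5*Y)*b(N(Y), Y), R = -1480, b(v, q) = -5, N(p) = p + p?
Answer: 4844093/1352 ≈ 3582.9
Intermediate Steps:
N(p) = 2*p
I(a, C) = -12 + 4*a
D(Y) = 25*Y (D(Y) = -5*Y*(-5) = 25*Y)
(D(-7) - 2406)/(I(35, 3) + R) + 3581 = (25*(-7) - 2406)/((-12 + 4*35) - 1480) + 3581 = (-175 - 2406)/((-12 + 140) - 1480) + 3581 = -2581/(128 - 1480) + 3581 = -2581/(-1352) + 3581 = -2581*(-1/1352) + 3581 = 2581/1352 + 3581 = 4844093/1352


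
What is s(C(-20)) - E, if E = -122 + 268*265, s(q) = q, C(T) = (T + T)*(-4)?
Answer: -70738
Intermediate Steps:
C(T) = -8*T (C(T) = (2*T)*(-4) = -8*T)
E = 70898 (E = -122 + 71020 = 70898)
s(C(-20)) - E = -8*(-20) - 1*70898 = 160 - 70898 = -70738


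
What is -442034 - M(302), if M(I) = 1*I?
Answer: -442336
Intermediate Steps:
M(I) = I
-442034 - M(302) = -442034 - 1*302 = -442034 - 302 = -442336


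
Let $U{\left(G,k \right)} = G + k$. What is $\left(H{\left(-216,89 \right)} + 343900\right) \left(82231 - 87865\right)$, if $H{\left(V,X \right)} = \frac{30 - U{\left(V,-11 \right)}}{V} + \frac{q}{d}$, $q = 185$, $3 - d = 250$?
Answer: $- \frac{5742814249993}{2964} \approx -1.9375 \cdot 10^{9}$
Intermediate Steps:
$d = -247$ ($d = 3 - 250 = -247$)
$H{\left(V,X \right)} = - \frac{185}{247} + \frac{41 - V}{V}$ ($H{\left(V,X \right)} = \frac{30 - \left(V - 11\right)}{V} + \frac{185}{-247} = \frac{30 - \left(-11 + V\right)}{V} + 185 \left(- \frac{1}{247}\right) = \frac{30 - \left(-11 + V\right)}{V} - \frac{185}{247} = \frac{41 - V}{V} - \frac{185}{247} = - \frac{185}{247} + \frac{41 - V}{V}$)
$\left(H{\left(-216,89 \right)} + 343900\right) \left(82231 - 87865\right) = \left(\left(- \frac{432}{247} + \frac{41}{-216}\right) + 343900\right) \left(82231 - 87865\right) = \left(\left(- \frac{432}{247} + 41 \left(- \frac{1}{216}\right)\right) + 343900\right) \left(-5634\right) = \left(\left(- \frac{432}{247} - \frac{41}{216}\right) + 343900\right) \left(-5634\right) = \left(- \frac{103439}{53352} + 343900\right) \left(-5634\right) = \frac{18347649361}{53352} \left(-5634\right) = - \frac{5742814249993}{2964}$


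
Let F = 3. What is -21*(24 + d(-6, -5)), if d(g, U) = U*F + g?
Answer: -63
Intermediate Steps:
d(g, U) = g + 3*U (d(g, U) = U*3 + g = 3*U + g = g + 3*U)
-21*(24 + d(-6, -5)) = -21*(24 + (-6 + 3*(-5))) = -21*(24 + (-6 - 15)) = -21*(24 - 21) = -21*3 = -63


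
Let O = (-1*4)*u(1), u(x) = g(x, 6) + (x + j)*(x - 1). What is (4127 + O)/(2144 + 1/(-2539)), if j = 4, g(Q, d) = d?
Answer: 10417517/5443615 ≈ 1.9137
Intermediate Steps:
u(x) = 6 + (-1 + x)*(4 + x) (u(x) = 6 + (x + 4)*(x - 1) = 6 + (4 + x)*(-1 + x) = 6 + (-1 + x)*(4 + x))
O = -24 (O = (-1*4)*(2 + 1**2 + 3*1) = -4*(2 + 1 + 3) = -4*6 = -24)
(4127 + O)/(2144 + 1/(-2539)) = (4127 - 24)/(2144 + 1/(-2539)) = 4103/(2144 - 1/2539) = 4103/(5443615/2539) = 4103*(2539/5443615) = 10417517/5443615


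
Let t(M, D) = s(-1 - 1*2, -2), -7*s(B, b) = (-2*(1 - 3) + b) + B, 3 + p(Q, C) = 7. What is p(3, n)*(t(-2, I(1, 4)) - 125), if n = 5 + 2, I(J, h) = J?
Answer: -3496/7 ≈ -499.43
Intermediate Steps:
n = 7
p(Q, C) = 4 (p(Q, C) = -3 + 7 = 4)
s(B, b) = -4/7 - B/7 - b/7 (s(B, b) = -((-2*(1 - 3) + b) + B)/7 = -((-2*(-2) + b) + B)/7 = -((4 + b) + B)/7 = -(4 + B + b)/7 = -4/7 - B/7 - b/7)
t(M, D) = ⅐ (t(M, D) = -4/7 - (-1 - 1*2)/7 - ⅐*(-2) = -4/7 - (-1 - 2)/7 + 2/7 = -4/7 - ⅐*(-3) + 2/7 = -4/7 + 3/7 + 2/7 = ⅐)
p(3, n)*(t(-2, I(1, 4)) - 125) = 4*(⅐ - 125) = 4*(-874/7) = -3496/7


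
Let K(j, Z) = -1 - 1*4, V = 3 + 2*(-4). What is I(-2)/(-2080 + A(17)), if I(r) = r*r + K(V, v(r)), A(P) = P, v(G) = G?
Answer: 1/2063 ≈ 0.00048473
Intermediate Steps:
V = -5 (V = 3 - 8 = -5)
K(j, Z) = -5 (K(j, Z) = -1 - 4 = -5)
I(r) = -5 + r² (I(r) = r*r - 5 = r² - 5 = -5 + r²)
I(-2)/(-2080 + A(17)) = (-5 + (-2)²)/(-2080 + 17) = (-5 + 4)/(-2063) = -1/2063*(-1) = 1/2063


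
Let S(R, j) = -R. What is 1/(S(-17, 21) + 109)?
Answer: 1/126 ≈ 0.0079365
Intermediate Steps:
1/(S(-17, 21) + 109) = 1/(-1*(-17) + 109) = 1/(17 + 109) = 1/126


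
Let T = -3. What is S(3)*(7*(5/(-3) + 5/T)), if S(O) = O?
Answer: -70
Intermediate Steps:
S(3)*(7*(5/(-3) + 5/T)) = 3*(7*(5/(-3) + 5/(-3))) = 3*(7*(5*(-⅓) + 5*(-⅓))) = 3*(7*(-5/3 - 5/3)) = 3*(7*(-10/3)) = 3*(-70/3) = -70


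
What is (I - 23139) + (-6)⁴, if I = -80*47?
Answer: -25603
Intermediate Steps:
I = -3760
(I - 23139) + (-6)⁴ = (-3760 - 23139) + (-6)⁴ = -26899 + 1296 = -25603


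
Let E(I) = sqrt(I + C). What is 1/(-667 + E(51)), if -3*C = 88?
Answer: -2001/1334602 - sqrt(195)/1334602 ≈ -0.0015098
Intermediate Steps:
C = -88/3 (C = -1/3*88 = -88/3 ≈ -29.333)
E(I) = sqrt(-88/3 + I) (E(I) = sqrt(I - 88/3) = sqrt(-88/3 + I))
1/(-667 + E(51)) = 1/(-667 + sqrt(-264 + 9*51)/3) = 1/(-667 + sqrt(-264 + 459)/3) = 1/(-667 + sqrt(195)/3)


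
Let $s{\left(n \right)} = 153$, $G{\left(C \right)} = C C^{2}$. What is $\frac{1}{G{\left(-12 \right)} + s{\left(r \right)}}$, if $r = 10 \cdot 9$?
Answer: $- \frac{1}{1575} \approx -0.00063492$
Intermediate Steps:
$r = 90$
$G{\left(C \right)} = C^{3}$
$\frac{1}{G{\left(-12 \right)} + s{\left(r \right)}} = \frac{1}{\left(-12\right)^{3} + 153} = \frac{1}{-1728 + 153} = \frac{1}{-1575} = - \frac{1}{1575}$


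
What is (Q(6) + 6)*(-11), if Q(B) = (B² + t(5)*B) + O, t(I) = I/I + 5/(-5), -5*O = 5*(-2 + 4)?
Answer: -440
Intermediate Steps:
O = -2 (O = -(-2 + 4) = -2 ≈ -2.0000)
t(I) = 0 (t(I) = 1 + 5*(-⅕) = 1 - 1 = 0)
Q(B) = -2 + B² (Q(B) = (B² + 0*B) - 2 = (B² + 0) - 2 = B² - 2 = -2 + B²)
(Q(6) + 6)*(-11) = ((-2 + 6²) + 6)*(-11) = ((-2 + 36) + 6)*(-11) = (34 + 6)*(-11) = 40*(-11) = -440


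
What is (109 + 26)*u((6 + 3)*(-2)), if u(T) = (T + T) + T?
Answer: -7290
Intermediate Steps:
u(T) = 3*T (u(T) = 2*T + T = 3*T)
(109 + 26)*u((6 + 3)*(-2)) = (109 + 26)*(3*((6 + 3)*(-2))) = 135*(3*(9*(-2))) = 135*(3*(-18)) = 135*(-54) = -7290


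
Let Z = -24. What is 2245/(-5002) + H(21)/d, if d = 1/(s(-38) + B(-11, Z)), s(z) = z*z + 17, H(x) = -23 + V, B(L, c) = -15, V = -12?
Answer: -253153465/5002 ≈ -50610.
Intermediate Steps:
H(x) = -35 (H(x) = -23 - 12 = -35)
s(z) = 17 + z² (s(z) = z² + 17 = 17 + z²)
d = 1/1446 (d = 1/((17 + (-38)²) - 15) = 1/((17 + 1444) - 15) = 1/(1461 - 15) = 1/1446 ≈ 0.00069156)
2245/(-5002) + H(21)/d = 2245/(-5002) - 35/1/1446 = 2245*(-1/5002) - 35*1446 = -2245/5002 - 50610 = -253153465/5002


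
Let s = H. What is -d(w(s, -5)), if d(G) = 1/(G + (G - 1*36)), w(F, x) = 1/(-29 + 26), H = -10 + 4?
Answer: 3/110 ≈ 0.027273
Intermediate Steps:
H = -6
s = -6
w(F, x) = -⅓ (w(F, x) = 1/(-3) = -⅓)
d(G) = 1/(-36 + 2*G) (d(G) = 1/(G + (G - 36)) = 1/(G + (-36 + G)) = 1/(-36 + 2*G))
-d(w(s, -5)) = -1/(2*(-18 - ⅓)) = -1/(2*(-55/3)) = -(-3)/(2*55) = -1*(-3/110) = 3/110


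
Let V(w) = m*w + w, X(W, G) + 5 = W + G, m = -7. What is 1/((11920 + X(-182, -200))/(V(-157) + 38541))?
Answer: 39483/11533 ≈ 3.4235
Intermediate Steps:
X(W, G) = -5 + G + W (X(W, G) = -5 + (W + G) = -5 + (G + W) = -5 + G + W)
V(w) = -6*w (V(w) = -7*w + w = -6*w)
1/((11920 + X(-182, -200))/(V(-157) + 38541)) = 1/((11920 + (-5 - 200 - 182))/(-6*(-157) + 38541)) = 1/((11920 - 387)/(942 + 38541)) = 1/(11533/39483) = 39483/11533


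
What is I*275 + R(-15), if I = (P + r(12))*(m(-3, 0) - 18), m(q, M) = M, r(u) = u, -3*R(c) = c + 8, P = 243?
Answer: -3786743/3 ≈ -1.2622e+6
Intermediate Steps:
R(c) = -8/3 - c/3 (R(c) = -(c + 8)/3 = -(8 + c)/3 = -8/3 - c/3)
I = -4590 (I = (243 + 12)*(0 - 18) = 255*(-18) = -4590)
I*275 + R(-15) = -4590*275 + (-8/3 - ⅓*(-15)) = -1262250 + (-8/3 + 5) = -1262250 + 7/3 = -3786743/3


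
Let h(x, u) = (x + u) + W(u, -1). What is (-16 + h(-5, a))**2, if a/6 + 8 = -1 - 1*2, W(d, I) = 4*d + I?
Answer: 123904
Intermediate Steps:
W(d, I) = I + 4*d
a = -66 (a = -48 + 6*(-1 - 1*2) = -48 + 6*(-1 - 2) = -48 + 6*(-3) = -48 - 18 = -66)
h(x, u) = -1 + x + 5*u (h(x, u) = (x + u) + (-1 + 4*u) = (u + x) + (-1 + 4*u) = -1 + x + 5*u)
(-16 + h(-5, a))**2 = (-16 + (-1 - 5 + 5*(-66)))**2 = (-16 + (-1 - 5 - 330))**2 = (-16 - 336)**2 = (-352)**2 = 123904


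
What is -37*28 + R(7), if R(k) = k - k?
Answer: -1036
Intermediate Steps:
R(k) = 0
-37*28 + R(7) = -37*28 + 0 = -1036 + 0 = -1036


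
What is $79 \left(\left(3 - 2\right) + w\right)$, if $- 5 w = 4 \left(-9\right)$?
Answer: $\frac{3239}{5} \approx 647.8$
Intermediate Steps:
$w = \frac{36}{5}$ ($w = - \frac{4 \left(-9\right)}{5} = \left(- \frac{1}{5}\right) \left(-36\right) = \frac{36}{5} \approx 7.2$)
$79 \left(\left(3 - 2\right) + w\right) = 79 \left(\left(3 - 2\right) + \frac{36}{5}\right) = 79 \left(1 + \frac{36}{5}\right) = 79 \cdot \frac{41}{5} = \frac{3239}{5}$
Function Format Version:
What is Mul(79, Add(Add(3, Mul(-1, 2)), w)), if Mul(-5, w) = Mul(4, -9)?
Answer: Rational(3239, 5) ≈ 647.80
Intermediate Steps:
w = Rational(36, 5) (w = Mul(Rational(-1, 5), Mul(4, -9)) = Mul(Rational(-1, 5), -36) = Rational(36, 5) ≈ 7.2000)
Mul(79, Add(Add(3, Mul(-1, 2)), w)) = Mul(79, Add(Add(3, Mul(-1, 2)), Rational(36, 5))) = Mul(79, Add(Add(3, -2), Rational(36, 5))) = Mul(79, Add(1, Rational(36, 5))) = Mul(79, Rational(41, 5)) = Rational(3239, 5)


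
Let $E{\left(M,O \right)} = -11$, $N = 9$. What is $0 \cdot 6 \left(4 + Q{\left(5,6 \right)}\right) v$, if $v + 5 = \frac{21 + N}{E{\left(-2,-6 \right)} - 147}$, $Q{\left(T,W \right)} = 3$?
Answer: $0$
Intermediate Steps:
$v = - \frac{410}{79}$ ($v = -5 + \frac{21 + 9}{-11 - 147} = -5 + \frac{30}{-158} = -5 + 30 \left(- \frac{1}{158}\right) = -5 - \frac{15}{79} = - \frac{410}{79} \approx -5.1899$)
$0 \cdot 6 \left(4 + Q{\left(5,6 \right)}\right) v = 0 \cdot 6 \left(4 + 3\right) \left(- \frac{410}{79}\right) = 0 \cdot 7 \left(- \frac{410}{79}\right) = 0 \left(- \frac{410}{79}\right) = 0$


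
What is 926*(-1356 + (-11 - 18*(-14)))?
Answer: -1032490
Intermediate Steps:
926*(-1356 + (-11 - 18*(-14))) = 926*(-1356 + (-11 + 252)) = 926*(-1356 + 241) = 926*(-1115) = -1032490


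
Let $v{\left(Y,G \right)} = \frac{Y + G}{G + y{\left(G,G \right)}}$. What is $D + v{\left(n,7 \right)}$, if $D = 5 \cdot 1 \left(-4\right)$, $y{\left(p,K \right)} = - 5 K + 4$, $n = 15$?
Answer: $- \frac{251}{12} \approx -20.917$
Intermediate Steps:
$y{\left(p,K \right)} = 4 - 5 K$
$v{\left(Y,G \right)} = \frac{G + Y}{4 - 4 G}$ ($v{\left(Y,G \right)} = \frac{Y + G}{G - \left(-4 + 5 G\right)} = \frac{G + Y}{4 - 4 G}$)
$D = -20$ ($D = 5 \left(-4\right) = -20$)
$D + v{\left(n,7 \right)} = -20 + \frac{\left(-1\right) 7 - 15}{4 \left(-1 + 7\right)} = -20 + \frac{-7 - 15}{4 \cdot 6} = -20 + \frac{1}{4} \cdot \frac{1}{6} \left(-22\right) = -20 - \frac{11}{12} = - \frac{251}{12}$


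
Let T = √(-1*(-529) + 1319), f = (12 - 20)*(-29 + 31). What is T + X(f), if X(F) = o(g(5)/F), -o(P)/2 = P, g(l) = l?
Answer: 5/8 + 2*√462 ≈ 43.613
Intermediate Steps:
f = -16 (f = -8*2 = -16)
o(P) = -2*P
X(F) = -10/F
T = 2*√462 (T = √(529 + 1319) = √1848 = 2*√462 ≈ 42.988)
T + X(f) = 2*√462 - 10/(-16) = 2*√462 - 10*(-1/16) = 2*√462 + 5/8 = 5/8 + 2*√462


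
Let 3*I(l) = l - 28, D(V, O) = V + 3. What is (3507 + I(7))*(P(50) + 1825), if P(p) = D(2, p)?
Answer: 6405000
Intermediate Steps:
D(V, O) = 3 + V
P(p) = 5 (P(p) = 3 + 2 = 5)
I(l) = -28/3 + l/3 (I(l) = (l - 28)/3 = (-28 + l)/3 = -28/3 + l/3)
(3507 + I(7))*(P(50) + 1825) = (3507 + (-28/3 + (⅓)*7))*(5 + 1825) = (3507 + (-28/3 + 7/3))*1830 = (3507 - 7)*1830 = 3500*1830 = 6405000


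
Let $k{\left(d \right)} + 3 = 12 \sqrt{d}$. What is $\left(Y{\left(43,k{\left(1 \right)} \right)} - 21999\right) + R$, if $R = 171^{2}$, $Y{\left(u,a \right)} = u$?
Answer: $7285$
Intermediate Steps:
$k{\left(d \right)} = -3 + 12 \sqrt{d}$
$R = 29241$
$\left(Y{\left(43,k{\left(1 \right)} \right)} - 21999\right) + R = \left(43 - 21999\right) + 29241 = -21956 + 29241 = 7285$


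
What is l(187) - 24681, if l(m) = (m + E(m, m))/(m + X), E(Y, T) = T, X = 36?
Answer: -5503489/223 ≈ -24679.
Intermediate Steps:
l(m) = 2*m/(36 + m) (l(m) = (m + m)/(m + 36) = (2*m)/(36 + m) = 2*m/(36 + m))
l(187) - 24681 = 2*187/(36 + 187) - 24681 = 2*187/223 - 24681 = 2*187*(1/223) - 24681 = 374/223 - 24681 = -5503489/223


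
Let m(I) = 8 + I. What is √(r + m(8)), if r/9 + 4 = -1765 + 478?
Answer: I*√11603 ≈ 107.72*I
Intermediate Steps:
r = -11619 (r = -36 + 9*(-1765 + 478) = -36 + 9*(-1287) = -36 - 11583 = -11619)
√(r + m(8)) = √(-11619 + (8 + 8)) = √(-11619 + 16) = √(-11603) = I*√11603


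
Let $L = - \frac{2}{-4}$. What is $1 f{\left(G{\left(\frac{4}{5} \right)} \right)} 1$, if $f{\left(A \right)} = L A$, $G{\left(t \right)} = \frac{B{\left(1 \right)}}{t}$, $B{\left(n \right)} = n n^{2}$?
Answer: $\frac{5}{8} \approx 0.625$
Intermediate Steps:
$L = \frac{1}{2}$ ($L = \left(-2\right) \left(- \frac{1}{4}\right) = \frac{1}{2} \approx 0.5$)
$B{\left(n \right)} = n^{3}$
$G{\left(t \right)} = \frac{1}{t}$ ($G{\left(t \right)} = \frac{1^{3}}{t} = 1 \frac{1}{t} = \frac{1}{t}$)
$f{\left(A \right)} = \frac{A}{2}$
$1 f{\left(G{\left(\frac{4}{5} \right)} \right)} 1 = 1 \frac{1}{2 \cdot \frac{4}{5}} \cdot 1 = 1 \cdot \frac{1}{2} \cdot \frac{5}{4} \cdot 1 = 1 \cdot \frac{5}{8} \cdot 1 = \frac{5}{8} \cdot 1 = \frac{5}{8}$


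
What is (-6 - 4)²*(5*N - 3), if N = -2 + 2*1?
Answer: -300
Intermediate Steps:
N = 0 (N = -2 + 2 = 0)
(-6 - 4)²*(5*N - 3) = (-6 - 4)²*(5*0 - 3) = (-10)²*(0 - 3) = 100*(-3) = -300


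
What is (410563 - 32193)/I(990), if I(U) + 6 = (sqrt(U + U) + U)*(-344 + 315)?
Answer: -905439410/68578623 + 5486365*sqrt(55)/68578623 ≈ -12.610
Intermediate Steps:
I(U) = -6 - 29*U - 29*sqrt(2)*sqrt(U) (I(U) = -6 + (sqrt(U + U) + U)*(-344 + 315) = -6 + (sqrt(2*U) + U)*(-29) = -6 + (sqrt(2)*sqrt(U) + U)*(-29) = -6 + (U + sqrt(2)*sqrt(U))*(-29) = -6 + (-29*U - 29*sqrt(2)*sqrt(U)) = -6 - 29*U - 29*sqrt(2)*sqrt(U))
(410563 - 32193)/I(990) = (410563 - 32193)/(-6 - 29*990 - 29*sqrt(2)*sqrt(990)) = 378370/(-6 - 28710 - 29*sqrt(2)*3*sqrt(110)) = 378370/(-6 - 28710 - 174*sqrt(55)) = 378370/(-28716 - 174*sqrt(55))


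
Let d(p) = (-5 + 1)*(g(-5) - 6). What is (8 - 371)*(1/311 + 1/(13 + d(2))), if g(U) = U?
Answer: -44528/5909 ≈ -7.5356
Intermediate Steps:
d(p) = 44 (d(p) = (-5 + 1)*(-5 - 6) = -4*(-11) = 44)
(8 - 371)*(1/311 + 1/(13 + d(2))) = (8 - 371)*(1/311 + 1/(13 + 44)) = -363*(1/311 + 1/57) = -363*368/17727 = -44528/5909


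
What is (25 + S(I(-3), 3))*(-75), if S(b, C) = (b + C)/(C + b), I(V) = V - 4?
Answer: -1950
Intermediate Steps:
I(V) = -4 + V
S(b, C) = 1 (S(b, C) = (C + b)/(C + b) = 1)
(25 + S(I(-3), 3))*(-75) = (25 + 1)*(-75) = 26*(-75) = -1950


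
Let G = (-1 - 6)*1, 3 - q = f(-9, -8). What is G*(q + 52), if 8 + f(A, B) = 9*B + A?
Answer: -1008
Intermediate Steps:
f(A, B) = -8 + A + 9*B (f(A, B) = -8 + (9*B + A) = -8 + (A + 9*B) = -8 + A + 9*B)
q = 92 (q = 3 - (-8 - 9 + 9*(-8)) = 3 - (-8 - 9 - 72) = 3 - 1*(-89) = 3 + 89 = 92)
G = -7 (G = -7*1 = -7)
G*(q + 52) = -7*(92 + 52) = -7*144 = -1008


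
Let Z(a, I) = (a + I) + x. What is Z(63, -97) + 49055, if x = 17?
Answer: 49038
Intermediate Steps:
Z(a, I) = 17 + I + a (Z(a, I) = (a + I) + 17 = (I + a) + 17 = 17 + I + a)
Z(63, -97) + 49055 = (17 - 97 + 63) + 49055 = -17 + 49055 = 49038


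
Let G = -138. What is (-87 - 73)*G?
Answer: 22080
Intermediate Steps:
(-87 - 73)*G = (-87 - 73)*(-138) = -160*(-138) = 22080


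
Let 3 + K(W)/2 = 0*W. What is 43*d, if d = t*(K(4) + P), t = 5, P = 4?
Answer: -430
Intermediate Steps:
K(W) = -6 (K(W) = -6 + 2*(0*W) = -6 + 2*0 = -6 + 0 = -6)
d = -10 (d = 5*(-6 + 4) = 5*(-2) = -10)
43*d = 43*(-10) = -430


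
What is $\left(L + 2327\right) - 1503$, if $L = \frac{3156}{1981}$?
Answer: $\frac{1635500}{1981} \approx 825.59$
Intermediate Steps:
$L = \frac{3156}{1981}$ ($L = 3156 \cdot \frac{1}{1981} = \frac{3156}{1981} \approx 1.5931$)
$\left(L + 2327\right) - 1503 = \left(\frac{3156}{1981} + 2327\right) - 1503 = \frac{4612943}{1981} - 1503 = \frac{1635500}{1981}$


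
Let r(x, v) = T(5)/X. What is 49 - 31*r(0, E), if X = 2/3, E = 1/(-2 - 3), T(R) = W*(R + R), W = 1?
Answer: -416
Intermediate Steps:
T(R) = 2*R (T(R) = 1*(R + R) = 1*(2*R) = 2*R)
E = -⅕ (E = 1/(-5) = -⅕ ≈ -0.20000)
X = ⅔ (X = 2*(⅓) = ⅔ ≈ 0.66667)
r(x, v) = 15 (r(x, v) = (2*5)/(⅔) = 10*(3/2) = 15)
49 - 31*r(0, E) = 49 - 31*15 = 49 - 465 = -416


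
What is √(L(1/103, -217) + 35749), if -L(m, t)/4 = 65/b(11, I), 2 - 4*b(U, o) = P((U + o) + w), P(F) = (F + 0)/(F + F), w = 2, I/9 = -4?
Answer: √315501/3 ≈ 187.23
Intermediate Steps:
I = -36 (I = 9*(-4) = -36)
P(F) = ½ (P(F) = F/((2*F)) = F*(1/(2*F)) = ½)
b(U, o) = 3/8 (b(U, o) = ½ - ¼*½ = ½ - ⅛ = 3/8)
L(m, t) = -2080/3 (L(m, t) = -260/3/8 = -260*8/3 = -4*520/3 = -2080/3)
√(L(1/103, -217) + 35749) = √(-2080/3 + 35749) = √(105167/3) = √315501/3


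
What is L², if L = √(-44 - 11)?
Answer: -55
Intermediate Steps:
L = I*√55 (L = √(-55) = I*√55 ≈ 7.4162*I)
L² = (I*√55)² = -55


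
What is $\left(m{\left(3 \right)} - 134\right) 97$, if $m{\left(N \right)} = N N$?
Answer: $-12125$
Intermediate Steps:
$m{\left(N \right)} = N^{2}$
$\left(m{\left(3 \right)} - 134\right) 97 = \left(3^{2} - 134\right) 97 = \left(9 - 134\right) 97 = \left(-125\right) 97 = -12125$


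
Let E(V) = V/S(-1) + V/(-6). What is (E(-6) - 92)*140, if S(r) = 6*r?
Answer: -12600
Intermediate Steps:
E(V) = -V/3 (E(V) = V/((6*(-1))) + V/(-6) = V/(-6) + V*(-⅙) = V*(-⅙) - V/6 = -V/6 - V/6 = -V/3)
(E(-6) - 92)*140 = (-⅓*(-6) - 92)*140 = (2 - 92)*140 = -90*140 = -12600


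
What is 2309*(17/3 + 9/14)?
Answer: 611885/42 ≈ 14569.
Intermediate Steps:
2309*(17/3 + 9/14) = 2309*(265/42) = 611885/42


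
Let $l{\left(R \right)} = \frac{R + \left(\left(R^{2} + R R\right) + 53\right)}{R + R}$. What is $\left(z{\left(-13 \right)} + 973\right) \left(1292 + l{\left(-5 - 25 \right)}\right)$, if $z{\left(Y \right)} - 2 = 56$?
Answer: $\frac{78043607}{60} \approx 1.3007 \cdot 10^{6}$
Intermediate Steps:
$z{\left(Y \right)} = 58$ ($z{\left(Y \right)} = 2 + 56 = 58$)
$l{\left(R \right)} = \frac{53 + R + 2 R^{2}}{2 R}$ ($l{\left(R \right)} = \frac{R + \left(\left(R^{2} + R^{2}\right) + 53\right)}{2 R} = \left(R + \left(2 R^{2} + 53\right)\right) \frac{1}{2 R} = \left(R + \left(53 + 2 R^{2}\right)\right) \frac{1}{2 R} = \left(53 + R + 2 R^{2}\right) \frac{1}{2 R} = \frac{53 + R + 2 R^{2}}{2 R}$)
$\left(z{\left(-13 \right)} + 973\right) \left(1292 + l{\left(-5 - 25 \right)}\right) = \left(58 + 973\right) \left(1292 + \left(\frac{1}{2} - 30 + \frac{53}{2 \left(-5 - 25\right)}\right)\right) = 1031 \left(1292 + \left(\frac{1}{2} - 30 + \frac{53}{2 \left(-5 - 25\right)}\right)\right) = 1031 \left(1292 + \left(\frac{1}{2} - 30 + \frac{53}{2 \left(-30\right)}\right)\right) = 1031 \left(1292 + \left(\frac{1}{2} - 30 + \frac{53}{2} \left(- \frac{1}{30}\right)\right)\right) = 1031 \left(1292 - \frac{1823}{60}\right) = 1031 \cdot \frac{75697}{60} = \frac{78043607}{60}$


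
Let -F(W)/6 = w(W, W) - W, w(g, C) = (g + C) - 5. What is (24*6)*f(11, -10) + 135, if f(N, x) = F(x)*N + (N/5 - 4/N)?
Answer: 7862769/55 ≈ 1.4296e+5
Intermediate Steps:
w(g, C) = -5 + C + g (w(g, C) = (C + g) - 5 = -5 + C + g)
F(W) = 30 - 6*W (F(W) = -6*((-5 + W + W) - W) = -6*((-5 + 2*W) - W) = -6*(-5 + W) = 30 - 6*W)
f(N, x) = -4/N + N/5 + N*(30 - 6*x) (f(N, x) = (30 - 6*x)*N + (N/5 - 4/N) = N*(30 - 6*x) + (N*(1/5) - 4/N) = N*(30 - 6*x) + (N/5 - 4/N) = N*(30 - 6*x) + (-4/N + N/5) = -4/N + N/5 + N*(30 - 6*x))
(24*6)*f(11, -10) + 135 = (24*6)*((1/5)*(-20 + 11**2*(151 - 30*(-10)))/11) + 135 = 144*((1/5)*(1/11)*(-20 + 121*(151 + 300))) + 135 = 144*((1/5)*(1/11)*(-20 + 121*451)) + 135 = 144*((1/5)*(1/11)*(-20 + 54571)) + 135 = 144*((1/5)*(1/11)*54551) + 135 = 144*(54551/55) + 135 = 7855344/55 + 135 = 7862769/55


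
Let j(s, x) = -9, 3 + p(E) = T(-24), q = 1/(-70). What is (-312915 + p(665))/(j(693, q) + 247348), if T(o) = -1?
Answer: -312919/247339 ≈ -1.2651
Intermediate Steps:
q = -1/70 ≈ -0.014286
p(E) = -4 (p(E) = -3 - 1 = -4)
(-312915 + p(665))/(j(693, q) + 247348) = (-312915 - 4)/(-9 + 247348) = -312919/247339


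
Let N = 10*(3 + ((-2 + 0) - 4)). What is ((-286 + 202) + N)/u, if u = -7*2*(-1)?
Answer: -57/7 ≈ -8.1429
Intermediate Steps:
N = -30 (N = 10*(3 + (-2 - 4)) = 10*(3 - 6) = 10*(-3) = -30)
u = 14 (u = -14*(-1) = 14)
((-286 + 202) + N)/u = ((-286 + 202) - 30)/14 = (-84 - 30)*(1/14) = -114*1/14 = -57/7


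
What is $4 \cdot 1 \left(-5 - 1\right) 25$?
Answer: $-600$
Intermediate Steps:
$4 \cdot 1 \left(-5 - 1\right) 25 = 4 \left(-6\right) 25 = \left(-24\right) 25 = -600$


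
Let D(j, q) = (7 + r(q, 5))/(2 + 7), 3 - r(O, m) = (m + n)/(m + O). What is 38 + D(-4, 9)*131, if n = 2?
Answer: 3173/18 ≈ 176.28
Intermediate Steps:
r(O, m) = 3 - (2 + m)/(O + m) (r(O, m) = 3 - (m + 2)/(m + O) = 3 - (2 + m)/(O + m))
D(j, q) = 7/9 + (8 + 3*q)/(9*(5 + q)) (D(j, q) = (7 + (-2 + 2*5 + 3*q)/(q + 5))/(2 + 7) = (7 + (-2 + 10 + 3*q)/(5 + q))/9 = (7 + (8 + 3*q)/(5 + q))*(⅑) = 7/9 + (8 + 3*q)/(9*(5 + q)))
38 + D(-4, 9)*131 = 38 + ((43 + 10*9)/(9*(5 + 9)))*131 = 38 + ((⅑)*(43 + 90)/14)*131 = 38 + ((⅑)*(1/14)*133)*131 = 38 + (19/18)*131 = 38 + 2489/18 = 3173/18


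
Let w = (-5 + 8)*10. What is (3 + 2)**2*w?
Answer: 750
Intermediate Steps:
w = 30 (w = 3*10 = 30)
(3 + 2)**2*w = (3 + 2)**2*30 = 5**2*30 = 25*30 = 750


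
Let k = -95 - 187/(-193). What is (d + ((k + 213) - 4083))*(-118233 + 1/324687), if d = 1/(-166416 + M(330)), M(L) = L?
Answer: 2438939353470325790335/5203855630413 ≈ 4.6868e+8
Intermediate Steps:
k = -18148/193 (k = -95 - 1/193*(-187) = -95 + 187/193 = -18148/193 ≈ -94.031)
d = -1/166086 (d = 1/(-166416 + 330) = 1/(-166086) = -1/166086 ≈ -6.0210e-6)
(d + ((k + 213) - 4083))*(-118233 + 1/324687) = (-1/166086 + ((-18148/193 + 213) - 4083))*(-118233 + 1/324687) = (-1/166086 + (22961/193 - 4083))*(-118233 + 1/324687) = (-1/166086 - 765058/193)*(-38388718070/324687) = -127065423181/32054598*(-38388718070/324687) = 2438939353470325790335/5203855630413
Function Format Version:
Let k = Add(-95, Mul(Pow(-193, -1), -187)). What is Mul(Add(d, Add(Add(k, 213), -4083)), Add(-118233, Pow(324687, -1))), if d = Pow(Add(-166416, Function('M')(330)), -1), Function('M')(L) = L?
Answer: Rational(2438939353470325790335, 5203855630413) ≈ 4.6868e+8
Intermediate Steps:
k = Rational(-18148, 193) (k = Add(-95, Mul(Rational(-1, 193), -187)) = Add(-95, Rational(187, 193)) = Rational(-18148, 193) ≈ -94.031)
d = Rational(-1, 166086) (d = Pow(Add(-166416, 330), -1) = Pow(-166086, -1) = Rational(-1, 166086) ≈ -6.0210e-6)
Mul(Add(d, Add(Add(k, 213), -4083)), Add(-118233, Pow(324687, -1))) = Mul(Add(Rational(-1, 166086), Add(Add(Rational(-18148, 193), 213), -4083)), Add(-118233, Pow(324687, -1))) = Mul(Add(Rational(-1, 166086), Add(Rational(22961, 193), -4083)), Add(-118233, Rational(1, 324687))) = Mul(Add(Rational(-1, 166086), Rational(-765058, 193)), Rational(-38388718070, 324687)) = Mul(Rational(-127065423181, 32054598), Rational(-38388718070, 324687)) = Rational(2438939353470325790335, 5203855630413)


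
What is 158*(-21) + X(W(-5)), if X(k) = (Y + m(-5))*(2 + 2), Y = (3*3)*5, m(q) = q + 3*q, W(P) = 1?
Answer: -3218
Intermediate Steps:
m(q) = 4*q
Y = 45 (Y = 9*5 = 45)
X(k) = 100 (X(k) = (45 + 4*(-5))*(2 + 2) = (45 - 20)*4 = 25*4 = 100)
158*(-21) + X(W(-5)) = 158*(-21) + 100 = -3318 + 100 = -3218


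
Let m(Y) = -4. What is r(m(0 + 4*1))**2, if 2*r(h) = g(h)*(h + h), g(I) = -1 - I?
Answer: 144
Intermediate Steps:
r(h) = h*(-1 - h) (r(h) = ((-1 - h)*(h + h))/2 = ((-1 - h)*(2*h))/2 = (2*h*(-1 - h))/2 = h*(-1 - h))
r(m(0 + 4*1))**2 = (-1*(-4)*(1 - 4))**2 = (-1*(-4)*(-3))**2 = (-12)**2 = 144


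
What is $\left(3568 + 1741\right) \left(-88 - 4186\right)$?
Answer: $-22690666$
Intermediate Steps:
$\left(3568 + 1741\right) \left(-88 - 4186\right) = 5309 \left(-4274\right) = -22690666$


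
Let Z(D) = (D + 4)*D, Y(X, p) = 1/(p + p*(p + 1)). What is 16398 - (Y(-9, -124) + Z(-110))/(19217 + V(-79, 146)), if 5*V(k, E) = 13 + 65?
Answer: 23854171899467/1454753864 ≈ 16397.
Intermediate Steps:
Y(X, p) = 1/(p + p*(1 + p))
V(k, E) = 78/5 (V(k, E) = (13 + 65)/5 = (1/5)*78 = 78/5)
Z(D) = D*(4 + D) (Z(D) = (4 + D)*D = D*(4 + D))
16398 - (Y(-9, -124) + Z(-110))/(19217 + V(-79, 146)) = 16398 - (1/((-124)*(2 - 124)) - 110*(4 - 110))/(19217 + 78/5) = 16398 - (-1/124/(-122) - 110*(-106))/96163/5 = 16398 - (-1/124*(-1/122) + 11660)*5/96163 = 16398 - (1/15128 + 11660)*5/96163 = 16398 - 176392481*5/(15128*96163) = 16398 - 1*881962405/1454753864 = 16398 - 881962405/1454753864 = 23854171899467/1454753864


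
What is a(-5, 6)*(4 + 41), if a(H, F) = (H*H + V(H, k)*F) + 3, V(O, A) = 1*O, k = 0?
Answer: -90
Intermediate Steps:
V(O, A) = O
a(H, F) = 3 + H**2 + F*H (a(H, F) = (H*H + H*F) + 3 = (H**2 + F*H) + 3 = 3 + H**2 + F*H)
a(-5, 6)*(4 + 41) = (3 + (-5)**2 + 6*(-5))*(4 + 41) = (3 + 25 - 30)*45 = -2*45 = -90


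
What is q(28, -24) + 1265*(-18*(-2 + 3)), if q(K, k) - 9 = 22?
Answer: -22739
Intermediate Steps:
q(K, k) = 31 (q(K, k) = 9 + 22 = 31)
q(28, -24) + 1265*(-18*(-2 + 3)) = 31 + 1265*(-18*(-2 + 3)) = 31 + 1265*(-18*1) = 31 + 1265*(-18) = 31 - 22770 = -22739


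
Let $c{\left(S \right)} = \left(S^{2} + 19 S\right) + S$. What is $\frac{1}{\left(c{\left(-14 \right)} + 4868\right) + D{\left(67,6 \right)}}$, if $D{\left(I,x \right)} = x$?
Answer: $\frac{1}{4790} \approx 0.00020877$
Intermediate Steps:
$c{\left(S \right)} = S^{2} + 20 S$
$\frac{1}{\left(c{\left(-14 \right)} + 4868\right) + D{\left(67,6 \right)}} = \frac{1}{\left(- 14 \left(20 - 14\right) + 4868\right) + 6} = \frac{1}{\left(\left(-14\right) 6 + 4868\right) + 6} = \frac{1}{\left(-84 + 4868\right) + 6} = \frac{1}{4784 + 6} = \frac{1}{4790}$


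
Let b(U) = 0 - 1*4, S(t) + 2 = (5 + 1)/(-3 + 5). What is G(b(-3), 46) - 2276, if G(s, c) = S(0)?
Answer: -2275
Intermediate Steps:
S(t) = 1 (S(t) = -2 + (5 + 1)/(-3 + 5) = -2 + 6/2 = -2 + 6*(½) = -2 + 3 = 1)
b(U) = -4 (b(U) = 0 - 4 = -4)
G(s, c) = 1
G(b(-3), 46) - 2276 = 1 - 2276 = -2275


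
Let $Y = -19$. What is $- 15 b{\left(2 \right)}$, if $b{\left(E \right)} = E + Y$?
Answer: $255$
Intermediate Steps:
$b{\left(E \right)} = -19 + E$ ($b{\left(E \right)} = E - 19 = -19 + E$)
$- 15 b{\left(2 \right)} = - 15 \left(-19 + 2\right) = \left(-15\right) \left(-17\right) = 255$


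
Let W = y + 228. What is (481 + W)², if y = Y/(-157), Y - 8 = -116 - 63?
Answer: 12428682256/24649 ≈ 5.0423e+5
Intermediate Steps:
Y = -171 (Y = 8 + (-116 - 63) = 8 - 179 = -171)
y = 171/157 (y = -171/(-157) = -171*(-1/157) = 171/157 ≈ 1.0892)
W = 35967/157 (W = 171/157 + 228 = 35967/157 ≈ 229.09)
(481 + W)² = (481 + 35967/157)² = (111484/157)² = 12428682256/24649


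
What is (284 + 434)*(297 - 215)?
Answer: 58876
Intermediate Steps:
(284 + 434)*(297 - 215) = 718*82 = 58876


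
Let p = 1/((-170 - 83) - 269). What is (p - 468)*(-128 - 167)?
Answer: 72067615/522 ≈ 1.3806e+5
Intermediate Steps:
p = -1/522 (p = 1/(-253 - 269) = 1/(-522) = -1/522 ≈ -0.0019157)
(p - 468)*(-128 - 167) = (-1/522 - 468)*(-128 - 167) = -244297/522*(-295) = 72067615/522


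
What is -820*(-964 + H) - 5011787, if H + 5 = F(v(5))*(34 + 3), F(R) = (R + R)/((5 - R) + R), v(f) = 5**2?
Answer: -4520607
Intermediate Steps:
v(f) = 25
F(R) = 2*R/5 (F(R) = (2*R)/5 = (2*R)*(1/5) = 2*R/5)
H = 365 (H = -5 + ((2/5)*25)*(34 + 3) = -5 + 10*37 = -5 + 370 = 365)
-820*(-964 + H) - 5011787 = -820*(-964 + 365) - 5011787 = -820*(-599) - 5011787 = 491180 - 5011787 = -4520607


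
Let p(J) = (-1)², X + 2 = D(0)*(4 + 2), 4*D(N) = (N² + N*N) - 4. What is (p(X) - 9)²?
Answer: 64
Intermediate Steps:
D(N) = -1 + N²/2 (D(N) = ((N² + N*N) - 4)/4 = ((N² + N²) - 4)/4 = (2*N² - 4)/4 = (-4 + 2*N²)/4 = -1 + N²/2)
X = -8 (X = -2 + (-1 + (½)*0²)*(4 + 2) = -2 + (-1 + (½)*0)*6 = -2 + (-1 + 0)*6 = -2 - 1*6 = -2 - 6 = -8)
p(J) = 1
(p(X) - 9)² = (1 - 9)² = (-8)² = 64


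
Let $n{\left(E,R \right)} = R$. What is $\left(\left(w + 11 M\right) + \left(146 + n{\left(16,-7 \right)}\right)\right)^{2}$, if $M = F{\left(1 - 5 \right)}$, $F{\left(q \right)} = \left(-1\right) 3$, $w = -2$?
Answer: $10816$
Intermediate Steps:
$F{\left(q \right)} = -3$
$M = -3$
$\left(\left(w + 11 M\right) + \left(146 + n{\left(16,-7 \right)}\right)\right)^{2} = \left(\left(-2 + 11 \left(-3\right)\right) + \left(146 - 7\right)\right)^{2} = \left(\left(-2 - 33\right) + 139\right)^{2} = \left(-35 + 139\right)^{2} = 104^{2} = 10816$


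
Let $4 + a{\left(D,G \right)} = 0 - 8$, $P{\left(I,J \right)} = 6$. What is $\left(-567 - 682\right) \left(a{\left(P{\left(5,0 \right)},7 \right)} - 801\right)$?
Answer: $1015437$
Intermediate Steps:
$a{\left(D,G \right)} = -12$ ($a{\left(D,G \right)} = -4 + \left(0 - 8\right) = -4 - 8 = -12$)
$\left(-567 - 682\right) \left(a{\left(P{\left(5,0 \right)},7 \right)} - 801\right) = \left(-567 - 682\right) \left(-12 - 801\right) = \left(-1249\right) \left(-813\right) = 1015437$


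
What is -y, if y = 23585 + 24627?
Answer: -48212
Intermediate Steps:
y = 48212
-y = -1*48212 = -48212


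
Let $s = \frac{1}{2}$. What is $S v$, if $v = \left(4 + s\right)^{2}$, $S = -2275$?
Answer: $- \frac{184275}{4} \approx -46069.0$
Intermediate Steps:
$s = \frac{1}{2} \approx 0.5$
$v = \frac{81}{4}$ ($v = \left(4 + \frac{1}{2}\right)^{2} = \left(\frac{9}{2}\right)^{2} = \frac{81}{4} \approx 20.25$)
$S v = \left(-2275\right) \frac{81}{4} = - \frac{184275}{4}$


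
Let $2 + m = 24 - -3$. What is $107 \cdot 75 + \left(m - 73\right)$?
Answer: $7977$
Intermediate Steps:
$m = 25$ ($m = -2 + \left(24 - -3\right) = -2 + \left(24 + 3\right) = -2 + 27 = 25$)
$107 \cdot 75 + \left(m - 73\right) = 107 \cdot 75 + \left(25 - 73\right) = 8025 - 48 = 7977$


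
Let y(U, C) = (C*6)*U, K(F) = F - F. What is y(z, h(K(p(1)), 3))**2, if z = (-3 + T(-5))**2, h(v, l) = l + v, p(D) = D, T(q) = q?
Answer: 1327104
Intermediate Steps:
K(F) = 0
z = 64 (z = (-3 - 5)**2 = (-8)**2 = 64)
y(U, C) = 6*C*U (y(U, C) = (6*C)*U = 6*C*U)
y(z, h(K(p(1)), 3))**2 = (6*(3 + 0)*64)**2 = (6*3*64)**2 = 1152**2 = 1327104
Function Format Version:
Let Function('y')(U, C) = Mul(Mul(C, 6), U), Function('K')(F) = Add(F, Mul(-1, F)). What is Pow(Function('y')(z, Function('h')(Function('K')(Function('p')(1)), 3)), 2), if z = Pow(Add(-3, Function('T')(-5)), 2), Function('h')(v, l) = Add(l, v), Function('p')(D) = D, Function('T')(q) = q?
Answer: 1327104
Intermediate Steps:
Function('K')(F) = 0
z = 64 (z = Pow(Add(-3, -5), 2) = Pow(-8, 2) = 64)
Function('y')(U, C) = Mul(6, C, U) (Function('y')(U, C) = Mul(Mul(6, C), U) = Mul(6, C, U))
Pow(Function('y')(z, Function('h')(Function('K')(Function('p')(1)), 3)), 2) = Pow(Mul(6, Add(3, 0), 64), 2) = Pow(Mul(6, 3, 64), 2) = Pow(1152, 2) = 1327104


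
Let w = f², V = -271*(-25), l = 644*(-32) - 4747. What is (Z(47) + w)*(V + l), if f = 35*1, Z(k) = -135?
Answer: -20252200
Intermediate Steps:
l = -25355 (l = -20608 - 4747 = -25355)
V = 6775
f = 35
w = 1225 (w = 35² = 1225)
(Z(47) + w)*(V + l) = (-135 + 1225)*(6775 - 25355) = 1090*(-18580) = -20252200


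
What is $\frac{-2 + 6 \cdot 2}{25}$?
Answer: $\frac{2}{5} \approx 0.4$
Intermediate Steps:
$\frac{-2 + 6 \cdot 2}{25} = \left(-2 + 12\right) \frac{1}{25} = 10 \cdot \frac{1}{25} = \frac{2}{5}$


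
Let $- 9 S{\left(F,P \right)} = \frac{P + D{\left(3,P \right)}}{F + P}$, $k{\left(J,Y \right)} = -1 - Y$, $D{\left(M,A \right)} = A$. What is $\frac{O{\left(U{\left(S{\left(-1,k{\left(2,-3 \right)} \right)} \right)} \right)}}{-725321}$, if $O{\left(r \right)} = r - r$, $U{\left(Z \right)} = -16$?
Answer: $0$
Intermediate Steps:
$S{\left(F,P \right)} = - \frac{2 P}{9 \left(F + P\right)}$ ($S{\left(F,P \right)} = - \frac{\left(P + P\right) \frac{1}{F + P}}{9} = - \frac{2 P \frac{1}{F + P}}{9} = - \frac{2 P}{9 \left(F + P\right)}$)
$O{\left(r \right)} = 0$
$\frac{O{\left(U{\left(S{\left(-1,k{\left(2,-3 \right)} \right)} \right)} \right)}}{-725321} = \frac{0}{-725321} = 0 \left(- \frac{1}{725321}\right) = 0$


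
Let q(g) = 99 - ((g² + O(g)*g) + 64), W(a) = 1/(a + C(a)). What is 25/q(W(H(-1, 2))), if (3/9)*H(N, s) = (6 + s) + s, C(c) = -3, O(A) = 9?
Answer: 18225/25271 ≈ 0.72118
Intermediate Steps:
H(N, s) = 18 + 6*s (H(N, s) = 3*((6 + s) + s) = 3*(6 + 2*s) = 18 + 6*s)
W(a) = 1/(-3 + a) (W(a) = 1/(a - 3) = 1/(-3 + a))
q(g) = 35 - g² - 9*g (q(g) = 99 - ((g² + 9*g) + 64) = 99 - (64 + g² + 9*g) = 99 + (-64 - g² - 9*g) = 35 - g² - 9*g)
25/q(W(H(-1, 2))) = 25/(35 - (1/(-3 + (18 + 6*2)))² - 9/(-3 + (18 + 6*2))) = 25/(35 - (1/(-3 + (18 + 12)))² - 9/(-3 + (18 + 12))) = 25/(35 - (1/(-3 + 30))² - 9/(-3 + 30)) = 25/(35 - (1/27)² - 9/27) = 25/(35 - (1/27)² - 9*1/27) = 25/(35 - 1*1/729 - ⅓) = 25/(35 - 1/729 - ⅓) = 25/(25271/729) = 25*(729/25271) = 18225/25271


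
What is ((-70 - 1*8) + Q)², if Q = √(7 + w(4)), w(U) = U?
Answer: (78 - √11)² ≈ 5577.6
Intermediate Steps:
Q = √11 (Q = √(7 + 4) = √11 ≈ 3.3166)
((-70 - 1*8) + Q)² = ((-70 - 1*8) + √11)² = ((-70 - 8) + √11)² = (-78 + √11)²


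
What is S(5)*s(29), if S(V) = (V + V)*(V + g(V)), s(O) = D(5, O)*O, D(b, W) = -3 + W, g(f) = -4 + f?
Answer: 45240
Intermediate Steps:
s(O) = O*(-3 + O) (s(O) = (-3 + O)*O = O*(-3 + O))
S(V) = 2*V*(-4 + 2*V) (S(V) = (V + V)*(V + (-4 + V)) = (2*V)*(-4 + 2*V) = 2*V*(-4 + 2*V))
S(5)*s(29) = (4*5*(-2 + 5))*(29*(-3 + 29)) = (4*5*3)*(29*26) = 60*754 = 45240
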